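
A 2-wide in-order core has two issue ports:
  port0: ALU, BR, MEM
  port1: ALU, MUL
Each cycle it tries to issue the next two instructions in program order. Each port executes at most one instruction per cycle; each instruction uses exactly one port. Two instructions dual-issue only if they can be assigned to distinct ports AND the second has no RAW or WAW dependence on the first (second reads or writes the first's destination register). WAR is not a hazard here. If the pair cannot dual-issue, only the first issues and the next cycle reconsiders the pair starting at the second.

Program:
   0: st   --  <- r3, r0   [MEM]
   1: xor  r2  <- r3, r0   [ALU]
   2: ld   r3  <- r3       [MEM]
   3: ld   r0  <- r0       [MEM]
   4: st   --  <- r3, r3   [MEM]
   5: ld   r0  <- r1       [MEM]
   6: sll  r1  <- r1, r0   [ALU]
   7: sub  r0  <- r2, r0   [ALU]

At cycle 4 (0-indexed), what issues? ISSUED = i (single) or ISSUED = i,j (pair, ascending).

  cy0 -> i0&i1 (st.MEM;xor.ALU) pair
  cy1 -> i2 (ld.MEM) no-port MEM/MEM
  cy2 -> i3 (ld.MEM) no-port MEM/MEM
  cy3 -> i4 (st.MEM) no-port MEM/MEM
  cy4 -> i5 (ld.MEM) RAW r0
  cy5 -> i6&i7 (sll.ALU;sub.ALU) pair

ISSUED = 5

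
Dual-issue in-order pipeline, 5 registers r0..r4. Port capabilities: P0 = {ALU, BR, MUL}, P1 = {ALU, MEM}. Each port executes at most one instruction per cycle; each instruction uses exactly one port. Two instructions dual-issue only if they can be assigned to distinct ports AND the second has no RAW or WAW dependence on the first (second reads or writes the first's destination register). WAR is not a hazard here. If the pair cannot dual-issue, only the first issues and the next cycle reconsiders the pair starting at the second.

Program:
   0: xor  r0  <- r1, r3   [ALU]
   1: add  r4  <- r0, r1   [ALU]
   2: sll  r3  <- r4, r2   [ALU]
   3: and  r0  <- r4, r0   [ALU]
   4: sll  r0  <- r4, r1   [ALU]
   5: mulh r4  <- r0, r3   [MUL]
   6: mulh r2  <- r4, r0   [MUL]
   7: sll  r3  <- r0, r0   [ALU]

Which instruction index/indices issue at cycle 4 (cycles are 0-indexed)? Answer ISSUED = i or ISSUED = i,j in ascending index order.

[0] i0  xor  -- RAW r0
[1] i1  add  -- RAW r4
[2] i2/i3  sll;and  -- 2-wide
[3] i4  sll  -- RAW r0
[4] i5  mulh  -- no-port MUL/MUL
[5] i6/i7  mulh;sll  -- 2-wide

ISSUED = 5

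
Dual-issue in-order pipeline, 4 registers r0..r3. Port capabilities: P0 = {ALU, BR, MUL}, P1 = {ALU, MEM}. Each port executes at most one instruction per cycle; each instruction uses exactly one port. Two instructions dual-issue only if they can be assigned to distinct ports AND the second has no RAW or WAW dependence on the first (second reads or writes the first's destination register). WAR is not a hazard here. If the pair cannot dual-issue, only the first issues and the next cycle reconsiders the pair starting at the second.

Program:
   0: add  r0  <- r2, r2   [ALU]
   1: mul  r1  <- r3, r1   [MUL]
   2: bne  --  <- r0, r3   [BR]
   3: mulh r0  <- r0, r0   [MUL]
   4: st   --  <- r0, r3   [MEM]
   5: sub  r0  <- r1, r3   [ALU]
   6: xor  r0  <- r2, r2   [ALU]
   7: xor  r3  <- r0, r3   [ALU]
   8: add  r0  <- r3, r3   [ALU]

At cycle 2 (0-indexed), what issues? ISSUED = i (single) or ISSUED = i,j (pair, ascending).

ISSUED = 3

[0] i0,i1  add.ALU;mul.MUL  -- pair
[1] i2  bne.BR  -- no-port BR/MUL
[2] i3  mulh.MUL  -- RAW r0
[3] i4,i5  st.MEM;sub.ALU  -- pair
[4] i6  xor.ALU  -- RAW r0
[5] i7  xor.ALU  -- RAW r3
[6] i8  add.ALU  -- tail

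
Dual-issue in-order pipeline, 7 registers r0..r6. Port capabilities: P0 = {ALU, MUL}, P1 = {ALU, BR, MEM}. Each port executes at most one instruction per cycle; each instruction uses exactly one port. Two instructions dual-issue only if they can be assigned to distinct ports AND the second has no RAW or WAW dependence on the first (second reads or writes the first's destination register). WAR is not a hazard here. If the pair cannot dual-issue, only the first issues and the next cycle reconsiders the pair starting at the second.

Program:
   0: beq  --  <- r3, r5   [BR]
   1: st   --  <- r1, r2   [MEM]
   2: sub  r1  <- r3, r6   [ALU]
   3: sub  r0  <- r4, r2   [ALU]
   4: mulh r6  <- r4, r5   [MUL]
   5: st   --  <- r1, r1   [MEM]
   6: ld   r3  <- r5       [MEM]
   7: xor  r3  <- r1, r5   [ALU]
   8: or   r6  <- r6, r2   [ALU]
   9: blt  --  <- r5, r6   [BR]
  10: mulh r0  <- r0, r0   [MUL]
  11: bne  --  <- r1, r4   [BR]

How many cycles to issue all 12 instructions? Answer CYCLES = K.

c0: i0 beq.BR  no-port BR/MEM
c1: i1,i2 st.MEM+sub.ALU  dual
c2: i3,i4 sub.ALU+mulh.MUL  dual
c3: i5 st.MEM  no-port MEM/MEM
c4: i6 ld.MEM  WAW r3
c5: i7,i8 xor.ALU+or.ALU  dual
c6: i9,i10 blt.BR+mulh.MUL  dual
c7: i11 bne.BR  tail

CYCLES = 8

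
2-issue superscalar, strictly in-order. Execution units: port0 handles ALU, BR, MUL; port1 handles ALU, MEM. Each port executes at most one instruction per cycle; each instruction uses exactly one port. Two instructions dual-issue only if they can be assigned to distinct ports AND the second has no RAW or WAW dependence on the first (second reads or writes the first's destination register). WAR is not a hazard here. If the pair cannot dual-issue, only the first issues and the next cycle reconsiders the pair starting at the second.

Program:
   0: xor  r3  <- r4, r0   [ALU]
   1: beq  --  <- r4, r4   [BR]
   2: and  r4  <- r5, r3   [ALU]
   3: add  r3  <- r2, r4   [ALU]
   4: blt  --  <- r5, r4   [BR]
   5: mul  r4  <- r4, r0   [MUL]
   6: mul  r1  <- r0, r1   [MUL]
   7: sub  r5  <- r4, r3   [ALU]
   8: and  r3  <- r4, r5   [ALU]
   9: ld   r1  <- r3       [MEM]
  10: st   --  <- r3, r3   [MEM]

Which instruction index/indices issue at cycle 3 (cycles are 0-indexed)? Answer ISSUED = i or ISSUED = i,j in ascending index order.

ISSUED = 5

[0] i0/i1  xor;beq  -- dual
[1] i2  and  -- RAW r4
[2] i3/i4  add;blt  -- dual
[3] i5  mul  -- no-port MUL/MUL
[4] i6/i7  mul;sub  -- dual
[5] i8  and  -- RAW r3
[6] i9  ld  -- no-port MEM/MEM
[7] i10  st  -- tail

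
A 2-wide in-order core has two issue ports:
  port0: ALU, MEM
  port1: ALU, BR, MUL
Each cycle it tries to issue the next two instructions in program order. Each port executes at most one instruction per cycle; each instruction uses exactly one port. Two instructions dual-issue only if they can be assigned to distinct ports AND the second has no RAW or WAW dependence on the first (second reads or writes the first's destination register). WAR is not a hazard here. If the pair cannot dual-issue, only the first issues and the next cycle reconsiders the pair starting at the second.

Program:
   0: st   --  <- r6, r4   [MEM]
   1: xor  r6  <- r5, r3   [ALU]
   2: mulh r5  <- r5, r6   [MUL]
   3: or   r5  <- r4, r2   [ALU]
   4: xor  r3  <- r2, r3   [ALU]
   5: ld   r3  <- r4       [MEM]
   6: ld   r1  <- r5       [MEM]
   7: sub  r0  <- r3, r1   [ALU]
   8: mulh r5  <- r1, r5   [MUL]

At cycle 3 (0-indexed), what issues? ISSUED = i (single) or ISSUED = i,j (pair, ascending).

ISSUED = 5

  cy0 -> i0/i1 (st xor) pair
  cy1 -> i2 (mulh) WAW r5
  cy2 -> i3/i4 (or xor) pair
  cy3 -> i5 (ld) no-port MEM/MEM
  cy4 -> i6 (ld) RAW r1
  cy5 -> i7/i8 (sub mulh) pair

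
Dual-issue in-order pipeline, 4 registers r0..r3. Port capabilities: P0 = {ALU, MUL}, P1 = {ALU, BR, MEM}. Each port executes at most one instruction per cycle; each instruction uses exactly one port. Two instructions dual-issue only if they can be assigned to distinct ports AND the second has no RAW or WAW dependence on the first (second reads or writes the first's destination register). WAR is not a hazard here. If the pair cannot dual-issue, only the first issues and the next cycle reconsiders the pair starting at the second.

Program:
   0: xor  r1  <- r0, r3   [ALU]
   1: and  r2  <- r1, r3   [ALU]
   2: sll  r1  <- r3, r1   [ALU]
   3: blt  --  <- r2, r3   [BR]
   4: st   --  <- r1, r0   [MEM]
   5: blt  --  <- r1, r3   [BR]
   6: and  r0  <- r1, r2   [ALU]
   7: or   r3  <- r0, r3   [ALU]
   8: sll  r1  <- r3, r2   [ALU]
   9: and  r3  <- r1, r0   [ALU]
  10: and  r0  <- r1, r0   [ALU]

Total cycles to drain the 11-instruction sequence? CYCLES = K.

CYCLES = 8

  cy0 -> i0 (xor.ALU) RAW r1
  cy1 -> i1&i2 (and.ALU;sll.ALU) dual
  cy2 -> i3 (blt.BR) no-port BR/MEM
  cy3 -> i4 (st.MEM) no-port MEM/BR
  cy4 -> i5&i6 (blt.BR;and.ALU) dual
  cy5 -> i7 (or.ALU) RAW r3
  cy6 -> i8 (sll.ALU) RAW r1
  cy7 -> i9&i10 (and.ALU;and.ALU) dual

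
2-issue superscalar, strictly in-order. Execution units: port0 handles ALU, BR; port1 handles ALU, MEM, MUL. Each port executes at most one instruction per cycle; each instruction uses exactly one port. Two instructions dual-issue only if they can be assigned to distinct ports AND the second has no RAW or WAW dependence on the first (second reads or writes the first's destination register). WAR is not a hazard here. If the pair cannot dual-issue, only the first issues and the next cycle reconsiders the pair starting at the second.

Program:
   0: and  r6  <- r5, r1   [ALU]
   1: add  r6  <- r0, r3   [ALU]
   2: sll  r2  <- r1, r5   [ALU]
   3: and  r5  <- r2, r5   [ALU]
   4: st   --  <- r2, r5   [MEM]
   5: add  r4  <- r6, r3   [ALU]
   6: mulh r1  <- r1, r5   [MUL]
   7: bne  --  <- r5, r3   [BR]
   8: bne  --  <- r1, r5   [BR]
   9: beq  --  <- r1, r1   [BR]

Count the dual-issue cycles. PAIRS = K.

PAIRS = 3

  cy0 -> i0 (and.ALU) WAW r6
  cy1 -> i1/i2 (add.ALU;sll.ALU) dual
  cy2 -> i3 (and.ALU) RAW r5
  cy3 -> i4/i5 (st.MEM;add.ALU) dual
  cy4 -> i6/i7 (mulh.MUL;bne.BR) dual
  cy5 -> i8 (bne.BR) no-port BR/BR
  cy6 -> i9 (beq.BR) tail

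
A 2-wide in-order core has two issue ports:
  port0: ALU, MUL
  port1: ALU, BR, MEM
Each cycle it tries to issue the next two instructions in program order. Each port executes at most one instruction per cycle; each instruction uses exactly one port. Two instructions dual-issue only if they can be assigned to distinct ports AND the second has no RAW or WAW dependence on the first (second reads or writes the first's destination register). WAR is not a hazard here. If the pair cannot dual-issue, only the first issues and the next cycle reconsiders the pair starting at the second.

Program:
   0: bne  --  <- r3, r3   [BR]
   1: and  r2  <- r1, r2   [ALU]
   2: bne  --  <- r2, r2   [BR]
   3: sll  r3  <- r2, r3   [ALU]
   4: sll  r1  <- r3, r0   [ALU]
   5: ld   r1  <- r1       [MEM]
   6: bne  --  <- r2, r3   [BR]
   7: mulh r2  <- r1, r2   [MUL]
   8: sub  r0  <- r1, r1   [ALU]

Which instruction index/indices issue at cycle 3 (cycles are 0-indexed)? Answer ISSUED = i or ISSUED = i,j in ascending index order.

ISSUED = 5

c0: i0+i1 bne.BR and.ALU  pair
c1: i2+i3 bne.BR sll.ALU  pair
c2: i4 sll.ALU  RAW+WAW r1
c3: i5 ld.MEM  no-port MEM/BR
c4: i6+i7 bne.BR mulh.MUL  pair
c5: i8 sub.ALU  tail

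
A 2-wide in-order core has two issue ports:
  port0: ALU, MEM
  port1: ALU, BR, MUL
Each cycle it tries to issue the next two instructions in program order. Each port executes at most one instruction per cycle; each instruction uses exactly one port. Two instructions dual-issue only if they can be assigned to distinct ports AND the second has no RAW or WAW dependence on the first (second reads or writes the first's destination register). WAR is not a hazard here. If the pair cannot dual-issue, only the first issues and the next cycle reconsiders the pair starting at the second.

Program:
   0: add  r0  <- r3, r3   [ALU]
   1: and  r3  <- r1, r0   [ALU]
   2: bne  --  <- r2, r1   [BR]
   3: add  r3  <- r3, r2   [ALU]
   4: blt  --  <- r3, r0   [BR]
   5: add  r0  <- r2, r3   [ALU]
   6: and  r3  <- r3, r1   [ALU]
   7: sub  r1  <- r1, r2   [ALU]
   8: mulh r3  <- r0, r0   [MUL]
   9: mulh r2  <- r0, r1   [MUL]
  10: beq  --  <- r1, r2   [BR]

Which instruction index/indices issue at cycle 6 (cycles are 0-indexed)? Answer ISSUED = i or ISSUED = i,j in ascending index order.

ISSUED = 9

[0] i0  add.ALU  -- RAW r0
[1] i1,i2  and.ALU+bne.BR  -- 2-wide
[2] i3  add.ALU  -- RAW r3
[3] i4,i5  blt.BR+add.ALU  -- 2-wide
[4] i6,i7  and.ALU+sub.ALU  -- 2-wide
[5] i8  mulh.MUL  -- no-port MUL/MUL
[6] i9  mulh.MUL  -- no-port MUL/BR
[7] i10  beq.BR  -- tail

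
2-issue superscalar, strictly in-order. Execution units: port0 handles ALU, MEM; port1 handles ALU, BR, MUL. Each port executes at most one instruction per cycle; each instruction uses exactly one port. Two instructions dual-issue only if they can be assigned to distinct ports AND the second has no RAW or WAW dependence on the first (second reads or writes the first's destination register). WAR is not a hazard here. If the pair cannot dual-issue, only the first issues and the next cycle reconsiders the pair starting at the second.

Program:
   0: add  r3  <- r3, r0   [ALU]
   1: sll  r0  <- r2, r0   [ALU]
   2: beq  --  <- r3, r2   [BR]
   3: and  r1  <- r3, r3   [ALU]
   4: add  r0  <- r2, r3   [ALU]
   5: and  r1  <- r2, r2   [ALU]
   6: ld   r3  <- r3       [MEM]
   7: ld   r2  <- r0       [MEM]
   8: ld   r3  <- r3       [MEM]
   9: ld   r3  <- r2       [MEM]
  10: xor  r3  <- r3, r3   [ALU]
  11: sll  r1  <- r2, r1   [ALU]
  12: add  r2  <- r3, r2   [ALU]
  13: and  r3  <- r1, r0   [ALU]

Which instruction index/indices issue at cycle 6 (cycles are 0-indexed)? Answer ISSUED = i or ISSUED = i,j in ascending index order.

  cy0 -> i0&i1 (add sll) dual
  cy1 -> i2&i3 (beq and) dual
  cy2 -> i4&i5 (add and) dual
  cy3 -> i6 (ld) no-port MEM/MEM
  cy4 -> i7 (ld) no-port MEM/MEM
  cy5 -> i8 (ld) no-port MEM/MEM
  cy6 -> i9 (ld) RAW+WAW r3
  cy7 -> i10&i11 (xor sll) dual
  cy8 -> i12&i13 (add and) dual

ISSUED = 9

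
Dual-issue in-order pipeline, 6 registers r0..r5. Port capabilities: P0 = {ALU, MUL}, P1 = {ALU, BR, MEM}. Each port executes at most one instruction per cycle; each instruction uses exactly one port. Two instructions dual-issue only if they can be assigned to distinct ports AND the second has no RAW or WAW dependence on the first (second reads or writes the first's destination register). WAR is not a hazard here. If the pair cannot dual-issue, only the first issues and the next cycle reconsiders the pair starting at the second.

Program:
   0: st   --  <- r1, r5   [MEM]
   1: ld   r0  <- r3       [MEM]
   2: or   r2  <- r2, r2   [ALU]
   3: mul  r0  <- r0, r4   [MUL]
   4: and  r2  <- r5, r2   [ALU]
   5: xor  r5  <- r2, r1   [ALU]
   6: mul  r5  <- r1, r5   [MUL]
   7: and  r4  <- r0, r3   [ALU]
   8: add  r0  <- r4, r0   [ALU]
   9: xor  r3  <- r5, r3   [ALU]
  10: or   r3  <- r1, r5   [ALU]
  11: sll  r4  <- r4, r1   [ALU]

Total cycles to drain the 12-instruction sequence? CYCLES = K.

  cy0 -> i0 (st.MEM) no-port MEM/MEM
  cy1 -> i1+i2 (ld.MEM/or.ALU) 2-wide
  cy2 -> i3+i4 (mul.MUL/and.ALU) 2-wide
  cy3 -> i5 (xor.ALU) RAW+WAW r5
  cy4 -> i6+i7 (mul.MUL/and.ALU) 2-wide
  cy5 -> i8+i9 (add.ALU/xor.ALU) 2-wide
  cy6 -> i10+i11 (or.ALU/sll.ALU) 2-wide

CYCLES = 7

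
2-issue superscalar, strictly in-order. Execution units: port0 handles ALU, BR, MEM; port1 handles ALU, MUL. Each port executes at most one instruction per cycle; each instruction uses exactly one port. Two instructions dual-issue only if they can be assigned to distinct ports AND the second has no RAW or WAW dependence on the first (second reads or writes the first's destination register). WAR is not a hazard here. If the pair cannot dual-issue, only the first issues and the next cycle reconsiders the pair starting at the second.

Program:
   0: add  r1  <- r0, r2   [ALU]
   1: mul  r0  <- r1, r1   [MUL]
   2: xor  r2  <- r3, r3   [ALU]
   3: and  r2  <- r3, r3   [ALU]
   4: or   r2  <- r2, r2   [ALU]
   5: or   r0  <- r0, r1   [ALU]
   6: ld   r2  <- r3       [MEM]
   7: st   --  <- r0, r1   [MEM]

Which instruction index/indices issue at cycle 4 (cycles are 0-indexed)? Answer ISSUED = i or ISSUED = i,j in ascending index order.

ISSUED = 6

  cy0 -> i0 (add) RAW r1
  cy1 -> i1/i2 (mul/xor) dual
  cy2 -> i3 (and) RAW+WAW r2
  cy3 -> i4/i5 (or/or) dual
  cy4 -> i6 (ld) no-port MEM/MEM
  cy5 -> i7 (st) tail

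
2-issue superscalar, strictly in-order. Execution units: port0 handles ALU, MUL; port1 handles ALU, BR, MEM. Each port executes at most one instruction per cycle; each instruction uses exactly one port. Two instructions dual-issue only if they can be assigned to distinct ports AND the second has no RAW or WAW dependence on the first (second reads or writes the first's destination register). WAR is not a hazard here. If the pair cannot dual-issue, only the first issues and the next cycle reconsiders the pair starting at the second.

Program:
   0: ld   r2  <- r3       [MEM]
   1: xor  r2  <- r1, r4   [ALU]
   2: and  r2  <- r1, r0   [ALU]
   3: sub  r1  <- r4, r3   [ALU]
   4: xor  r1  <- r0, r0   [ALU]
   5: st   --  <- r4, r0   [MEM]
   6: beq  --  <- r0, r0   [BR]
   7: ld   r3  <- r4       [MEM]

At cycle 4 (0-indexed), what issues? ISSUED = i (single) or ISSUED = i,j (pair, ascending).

0. ld @i0  | WAW r2
1. xor @i1  | WAW r2
2. and/sub @i2/i3  | pair
3. xor/st @i4/i5  | pair
4. beq @i6  | no-port BR/MEM
5. ld @i7  | tail

ISSUED = 6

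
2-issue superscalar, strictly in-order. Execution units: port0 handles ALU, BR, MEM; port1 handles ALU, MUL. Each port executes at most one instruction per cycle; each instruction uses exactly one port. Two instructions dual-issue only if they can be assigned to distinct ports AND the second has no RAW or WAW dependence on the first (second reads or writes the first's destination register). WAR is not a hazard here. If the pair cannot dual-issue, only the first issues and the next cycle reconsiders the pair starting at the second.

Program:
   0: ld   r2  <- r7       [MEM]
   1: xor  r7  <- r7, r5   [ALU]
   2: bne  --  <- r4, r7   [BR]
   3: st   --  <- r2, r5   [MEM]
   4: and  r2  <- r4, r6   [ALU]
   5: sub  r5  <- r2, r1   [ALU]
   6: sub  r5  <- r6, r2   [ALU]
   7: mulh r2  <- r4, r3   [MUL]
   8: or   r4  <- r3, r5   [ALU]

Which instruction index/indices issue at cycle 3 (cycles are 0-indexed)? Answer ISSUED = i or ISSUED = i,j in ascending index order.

ISSUED = 5

c0: i0&i1 ld.MEM+xor.ALU  pair
c1: i2 bne.BR  no-port BR/MEM
c2: i3&i4 st.MEM+and.ALU  pair
c3: i5 sub.ALU  WAW r5
c4: i6&i7 sub.ALU+mulh.MUL  pair
c5: i8 or.ALU  tail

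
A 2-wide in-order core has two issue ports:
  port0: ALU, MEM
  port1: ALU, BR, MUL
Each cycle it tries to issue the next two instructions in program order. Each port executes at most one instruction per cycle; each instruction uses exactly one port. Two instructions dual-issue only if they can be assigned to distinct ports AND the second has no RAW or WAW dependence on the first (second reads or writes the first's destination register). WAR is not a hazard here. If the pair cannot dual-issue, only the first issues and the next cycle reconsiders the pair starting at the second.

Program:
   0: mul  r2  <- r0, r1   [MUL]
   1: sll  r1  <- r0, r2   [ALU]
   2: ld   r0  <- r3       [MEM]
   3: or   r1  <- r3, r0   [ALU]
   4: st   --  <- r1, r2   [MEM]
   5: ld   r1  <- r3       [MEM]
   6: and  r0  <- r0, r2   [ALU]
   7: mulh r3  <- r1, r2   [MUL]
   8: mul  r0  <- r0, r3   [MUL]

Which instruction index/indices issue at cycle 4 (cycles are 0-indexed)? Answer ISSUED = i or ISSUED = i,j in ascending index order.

#0 head=0: mul i0 RAW r2
#1 head=1: sll;ld i1+i2 pair
#2 head=3: or i3 RAW r1
#3 head=4: st i4 no-port MEM/MEM
#4 head=5: ld;and i5+i6 pair
#5 head=7: mulh i7 no-port MUL/MUL
#6 head=8: mul i8 tail

ISSUED = 5,6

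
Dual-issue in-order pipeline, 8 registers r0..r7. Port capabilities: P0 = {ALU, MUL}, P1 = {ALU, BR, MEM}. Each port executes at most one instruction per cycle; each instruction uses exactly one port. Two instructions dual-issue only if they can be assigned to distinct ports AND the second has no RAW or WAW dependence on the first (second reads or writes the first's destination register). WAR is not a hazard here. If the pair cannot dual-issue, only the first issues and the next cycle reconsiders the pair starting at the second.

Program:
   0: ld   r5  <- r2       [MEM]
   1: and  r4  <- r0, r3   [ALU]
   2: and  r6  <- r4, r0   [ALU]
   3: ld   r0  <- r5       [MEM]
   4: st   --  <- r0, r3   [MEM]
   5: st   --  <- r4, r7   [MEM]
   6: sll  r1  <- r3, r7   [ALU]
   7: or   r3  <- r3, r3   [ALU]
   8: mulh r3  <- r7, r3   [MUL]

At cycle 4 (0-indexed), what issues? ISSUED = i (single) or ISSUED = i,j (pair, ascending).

ISSUED = 7

c0: i0+i1 ld.MEM and.ALU  pair
c1: i2+i3 and.ALU ld.MEM  pair
c2: i4 st.MEM  no-port MEM/MEM
c3: i5+i6 st.MEM sll.ALU  pair
c4: i7 or.ALU  RAW+WAW r3
c5: i8 mulh.MUL  tail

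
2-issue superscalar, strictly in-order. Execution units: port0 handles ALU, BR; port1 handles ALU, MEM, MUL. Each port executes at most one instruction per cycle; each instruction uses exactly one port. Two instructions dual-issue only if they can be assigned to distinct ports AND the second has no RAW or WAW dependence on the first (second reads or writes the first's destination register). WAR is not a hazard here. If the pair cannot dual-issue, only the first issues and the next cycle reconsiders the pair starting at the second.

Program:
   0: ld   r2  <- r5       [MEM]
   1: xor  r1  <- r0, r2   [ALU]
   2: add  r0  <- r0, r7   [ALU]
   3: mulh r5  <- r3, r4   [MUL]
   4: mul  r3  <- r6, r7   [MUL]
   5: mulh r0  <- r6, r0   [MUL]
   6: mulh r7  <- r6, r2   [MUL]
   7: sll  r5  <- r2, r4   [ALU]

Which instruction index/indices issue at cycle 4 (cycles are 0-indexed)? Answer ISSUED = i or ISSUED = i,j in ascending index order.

ISSUED = 5

0. ld @i0  | RAW r2
1. xor add @i1+i2  | pair
2. mulh @i3  | no-port MUL/MUL
3. mul @i4  | no-port MUL/MUL
4. mulh @i5  | no-port MUL/MUL
5. mulh sll @i6+i7  | pair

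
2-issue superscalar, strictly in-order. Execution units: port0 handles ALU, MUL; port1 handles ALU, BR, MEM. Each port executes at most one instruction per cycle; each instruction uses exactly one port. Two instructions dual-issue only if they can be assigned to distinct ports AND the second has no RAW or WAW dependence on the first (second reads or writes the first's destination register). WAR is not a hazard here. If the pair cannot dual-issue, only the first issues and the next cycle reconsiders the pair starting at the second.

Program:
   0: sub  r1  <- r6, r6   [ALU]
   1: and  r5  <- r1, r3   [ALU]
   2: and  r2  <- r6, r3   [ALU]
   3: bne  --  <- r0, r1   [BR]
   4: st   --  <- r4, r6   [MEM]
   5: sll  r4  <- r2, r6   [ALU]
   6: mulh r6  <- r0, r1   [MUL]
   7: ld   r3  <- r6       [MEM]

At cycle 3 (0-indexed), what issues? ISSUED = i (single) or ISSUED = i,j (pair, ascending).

c0: i0 sub.ALU  RAW r1
c1: i1/i2 and.ALU/and.ALU  dual
c2: i3 bne.BR  no-port BR/MEM
c3: i4/i5 st.MEM/sll.ALU  dual
c4: i6 mulh.MUL  RAW r6
c5: i7 ld.MEM  tail

ISSUED = 4,5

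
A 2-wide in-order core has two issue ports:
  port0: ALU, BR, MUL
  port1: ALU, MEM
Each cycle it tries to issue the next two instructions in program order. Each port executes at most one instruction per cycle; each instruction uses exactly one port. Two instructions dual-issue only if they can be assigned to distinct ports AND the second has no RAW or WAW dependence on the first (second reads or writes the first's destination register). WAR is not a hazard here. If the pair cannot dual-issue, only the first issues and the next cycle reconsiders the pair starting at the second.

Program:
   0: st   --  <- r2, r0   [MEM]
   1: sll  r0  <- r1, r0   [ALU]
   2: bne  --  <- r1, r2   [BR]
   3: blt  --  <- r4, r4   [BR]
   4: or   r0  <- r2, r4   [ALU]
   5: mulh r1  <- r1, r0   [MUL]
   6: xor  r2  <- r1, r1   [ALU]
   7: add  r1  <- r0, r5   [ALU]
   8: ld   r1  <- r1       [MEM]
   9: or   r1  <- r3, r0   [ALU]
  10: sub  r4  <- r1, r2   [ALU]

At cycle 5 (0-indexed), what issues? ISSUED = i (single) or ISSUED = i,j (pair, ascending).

#0 head=0: st/sll i0+i1 pair
#1 head=2: bne i2 no-port BR/BR
#2 head=3: blt/or i3+i4 pair
#3 head=5: mulh i5 RAW r1
#4 head=6: xor/add i6+i7 pair
#5 head=8: ld i8 WAW r1
#6 head=9: or i9 RAW r1
#7 head=10: sub i10 tail

ISSUED = 8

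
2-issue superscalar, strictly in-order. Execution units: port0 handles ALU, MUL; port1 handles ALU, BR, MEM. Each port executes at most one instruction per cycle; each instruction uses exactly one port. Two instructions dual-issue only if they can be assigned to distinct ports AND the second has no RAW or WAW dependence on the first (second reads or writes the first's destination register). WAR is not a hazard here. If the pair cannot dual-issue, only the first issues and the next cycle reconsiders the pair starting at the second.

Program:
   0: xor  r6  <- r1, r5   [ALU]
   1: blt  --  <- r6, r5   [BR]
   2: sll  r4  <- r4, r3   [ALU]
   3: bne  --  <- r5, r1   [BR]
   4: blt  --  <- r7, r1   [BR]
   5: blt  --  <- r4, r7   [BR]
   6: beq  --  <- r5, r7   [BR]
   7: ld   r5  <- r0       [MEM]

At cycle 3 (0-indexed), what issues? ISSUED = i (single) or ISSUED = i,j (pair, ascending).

ISSUED = 4

c0: i0 xor  RAW r6
c1: i1&i2 blt+sll  pair
c2: i3 bne  no-port BR/BR
c3: i4 blt  no-port BR/BR
c4: i5 blt  no-port BR/BR
c5: i6 beq  no-port BR/MEM
c6: i7 ld  tail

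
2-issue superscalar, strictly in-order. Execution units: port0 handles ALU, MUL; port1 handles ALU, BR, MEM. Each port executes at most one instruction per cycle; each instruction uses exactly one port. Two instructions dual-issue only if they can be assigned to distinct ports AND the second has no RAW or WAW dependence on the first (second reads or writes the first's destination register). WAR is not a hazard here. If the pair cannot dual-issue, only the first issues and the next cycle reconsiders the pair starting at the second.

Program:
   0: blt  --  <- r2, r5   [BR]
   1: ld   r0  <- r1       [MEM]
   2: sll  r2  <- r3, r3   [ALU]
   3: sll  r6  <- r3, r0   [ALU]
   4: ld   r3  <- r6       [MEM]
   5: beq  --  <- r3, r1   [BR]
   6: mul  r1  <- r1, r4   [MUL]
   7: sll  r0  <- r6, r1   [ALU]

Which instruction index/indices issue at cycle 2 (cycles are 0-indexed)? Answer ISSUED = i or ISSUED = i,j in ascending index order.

ISSUED = 3

t=0 i0:blt.BR ; no-port BR/MEM
t=1 i1+i2:ld.MEM sll.ALU ; pair
t=2 i3:sll.ALU ; RAW r6
t=3 i4:ld.MEM ; no-port MEM/BR
t=4 i5+i6:beq.BR mul.MUL ; pair
t=5 i7:sll.ALU ; tail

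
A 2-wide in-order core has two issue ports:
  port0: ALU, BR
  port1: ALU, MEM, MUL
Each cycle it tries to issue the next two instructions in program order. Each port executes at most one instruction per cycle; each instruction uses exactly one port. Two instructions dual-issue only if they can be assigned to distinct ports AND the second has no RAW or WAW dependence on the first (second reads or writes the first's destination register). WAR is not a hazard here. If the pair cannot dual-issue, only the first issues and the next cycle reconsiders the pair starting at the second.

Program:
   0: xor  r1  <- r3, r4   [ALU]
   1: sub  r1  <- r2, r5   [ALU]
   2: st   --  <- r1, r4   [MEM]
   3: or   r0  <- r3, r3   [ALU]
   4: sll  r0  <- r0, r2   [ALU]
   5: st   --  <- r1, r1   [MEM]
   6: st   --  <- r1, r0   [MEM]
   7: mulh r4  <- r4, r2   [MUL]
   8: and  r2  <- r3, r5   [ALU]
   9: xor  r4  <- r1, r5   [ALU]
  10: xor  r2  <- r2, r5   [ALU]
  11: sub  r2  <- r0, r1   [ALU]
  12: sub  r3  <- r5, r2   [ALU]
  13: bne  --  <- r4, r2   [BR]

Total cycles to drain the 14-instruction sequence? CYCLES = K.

t=0 i0:xor ; WAW r1
t=1 i1:sub ; RAW r1
t=2 i2,i3:st+or ; dual
t=3 i4,i5:sll+st ; dual
t=4 i6:st ; no-port MEM/MUL
t=5 i7,i8:mulh+and ; dual
t=6 i9,i10:xor+xor ; dual
t=7 i11:sub ; RAW r2
t=8 i12,i13:sub+bne ; dual

CYCLES = 9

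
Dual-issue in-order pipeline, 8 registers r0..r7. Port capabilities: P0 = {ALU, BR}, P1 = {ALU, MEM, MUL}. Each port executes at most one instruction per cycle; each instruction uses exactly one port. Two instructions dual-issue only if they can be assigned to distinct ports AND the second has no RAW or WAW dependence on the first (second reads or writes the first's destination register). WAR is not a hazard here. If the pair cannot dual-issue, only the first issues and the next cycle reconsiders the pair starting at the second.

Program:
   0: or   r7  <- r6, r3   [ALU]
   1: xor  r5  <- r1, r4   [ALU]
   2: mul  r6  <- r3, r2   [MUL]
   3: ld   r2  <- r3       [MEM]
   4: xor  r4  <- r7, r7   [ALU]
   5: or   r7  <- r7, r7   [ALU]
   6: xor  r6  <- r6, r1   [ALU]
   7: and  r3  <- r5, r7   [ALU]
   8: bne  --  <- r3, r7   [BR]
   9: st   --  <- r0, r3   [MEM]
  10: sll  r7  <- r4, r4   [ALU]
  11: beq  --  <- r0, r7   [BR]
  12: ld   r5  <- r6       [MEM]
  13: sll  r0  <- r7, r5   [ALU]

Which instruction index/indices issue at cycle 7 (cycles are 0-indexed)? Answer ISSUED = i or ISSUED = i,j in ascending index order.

ISSUED = 11,12

[0] i0+i1  or.ALU xor.ALU  -- pair
[1] i2  mul.MUL  -- no-port MUL/MEM
[2] i3+i4  ld.MEM xor.ALU  -- pair
[3] i5+i6  or.ALU xor.ALU  -- pair
[4] i7  and.ALU  -- RAW r3
[5] i8+i9  bne.BR st.MEM  -- pair
[6] i10  sll.ALU  -- RAW r7
[7] i11+i12  beq.BR ld.MEM  -- pair
[8] i13  sll.ALU  -- tail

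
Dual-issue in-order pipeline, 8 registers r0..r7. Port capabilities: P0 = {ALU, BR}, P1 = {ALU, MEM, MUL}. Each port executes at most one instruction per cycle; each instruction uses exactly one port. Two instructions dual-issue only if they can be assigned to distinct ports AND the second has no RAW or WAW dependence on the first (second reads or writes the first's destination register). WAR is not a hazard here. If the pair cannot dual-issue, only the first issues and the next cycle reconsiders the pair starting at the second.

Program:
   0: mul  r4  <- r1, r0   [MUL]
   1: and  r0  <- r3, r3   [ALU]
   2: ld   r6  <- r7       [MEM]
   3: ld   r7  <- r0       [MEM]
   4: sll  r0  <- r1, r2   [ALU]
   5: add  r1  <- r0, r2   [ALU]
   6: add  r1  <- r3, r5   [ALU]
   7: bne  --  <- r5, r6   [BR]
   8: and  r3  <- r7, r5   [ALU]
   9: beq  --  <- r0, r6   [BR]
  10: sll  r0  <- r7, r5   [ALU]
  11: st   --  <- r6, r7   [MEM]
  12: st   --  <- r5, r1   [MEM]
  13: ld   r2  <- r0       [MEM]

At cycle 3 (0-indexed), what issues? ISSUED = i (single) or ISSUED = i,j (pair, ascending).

ISSUED = 5

#0 head=0: mul+and i0&i1 dual
#1 head=2: ld i2 no-port MEM/MEM
#2 head=3: ld+sll i3&i4 dual
#3 head=5: add i5 WAW r1
#4 head=6: add+bne i6&i7 dual
#5 head=8: and+beq i8&i9 dual
#6 head=10: sll+st i10&i11 dual
#7 head=12: st i12 no-port MEM/MEM
#8 head=13: ld i13 tail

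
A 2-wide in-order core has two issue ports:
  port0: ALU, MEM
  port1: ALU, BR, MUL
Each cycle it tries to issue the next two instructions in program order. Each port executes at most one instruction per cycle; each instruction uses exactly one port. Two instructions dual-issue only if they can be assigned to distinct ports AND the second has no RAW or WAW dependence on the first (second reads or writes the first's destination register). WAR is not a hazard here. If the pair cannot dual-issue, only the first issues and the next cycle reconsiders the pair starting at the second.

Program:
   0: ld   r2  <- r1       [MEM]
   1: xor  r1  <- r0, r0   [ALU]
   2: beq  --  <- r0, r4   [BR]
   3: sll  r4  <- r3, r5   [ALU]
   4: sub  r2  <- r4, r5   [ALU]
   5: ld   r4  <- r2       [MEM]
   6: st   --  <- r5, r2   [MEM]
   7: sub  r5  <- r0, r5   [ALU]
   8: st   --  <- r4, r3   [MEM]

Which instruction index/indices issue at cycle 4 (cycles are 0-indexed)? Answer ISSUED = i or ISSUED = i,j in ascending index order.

ISSUED = 6,7

#0 head=0: ld;xor i0,i1 2-wide
#1 head=2: beq;sll i2,i3 2-wide
#2 head=4: sub i4 RAW r2
#3 head=5: ld i5 no-port MEM/MEM
#4 head=6: st;sub i6,i7 2-wide
#5 head=8: st i8 tail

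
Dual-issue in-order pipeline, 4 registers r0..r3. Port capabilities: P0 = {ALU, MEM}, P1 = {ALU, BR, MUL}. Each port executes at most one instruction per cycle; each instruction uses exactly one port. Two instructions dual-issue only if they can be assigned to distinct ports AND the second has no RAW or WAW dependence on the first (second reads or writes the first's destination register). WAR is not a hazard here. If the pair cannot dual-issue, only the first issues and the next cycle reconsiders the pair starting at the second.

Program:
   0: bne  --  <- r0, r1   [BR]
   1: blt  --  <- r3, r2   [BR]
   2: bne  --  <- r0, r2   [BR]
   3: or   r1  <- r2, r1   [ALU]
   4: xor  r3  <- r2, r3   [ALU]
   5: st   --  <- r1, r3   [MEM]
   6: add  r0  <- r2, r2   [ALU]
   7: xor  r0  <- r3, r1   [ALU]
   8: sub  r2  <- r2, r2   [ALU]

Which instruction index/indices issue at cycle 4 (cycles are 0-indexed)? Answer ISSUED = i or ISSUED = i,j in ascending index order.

c0: i0 bne.BR  no-port BR/BR
c1: i1 blt.BR  no-port BR/BR
c2: i2,i3 bne.BR;or.ALU  pair
c3: i4 xor.ALU  RAW r3
c4: i5,i6 st.MEM;add.ALU  pair
c5: i7,i8 xor.ALU;sub.ALU  pair

ISSUED = 5,6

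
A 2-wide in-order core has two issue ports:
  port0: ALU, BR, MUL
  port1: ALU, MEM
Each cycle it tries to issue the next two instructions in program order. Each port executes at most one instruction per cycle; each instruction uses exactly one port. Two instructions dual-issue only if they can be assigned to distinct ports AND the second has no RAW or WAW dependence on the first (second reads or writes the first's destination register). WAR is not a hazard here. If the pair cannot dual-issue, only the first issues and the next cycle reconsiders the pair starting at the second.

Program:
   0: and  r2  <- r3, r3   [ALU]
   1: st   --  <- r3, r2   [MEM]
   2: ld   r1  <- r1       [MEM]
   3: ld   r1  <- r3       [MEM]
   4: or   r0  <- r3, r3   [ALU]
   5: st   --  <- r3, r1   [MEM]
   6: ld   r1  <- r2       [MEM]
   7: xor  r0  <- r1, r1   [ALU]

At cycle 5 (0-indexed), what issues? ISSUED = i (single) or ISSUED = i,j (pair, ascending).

[0] i0  and  -- RAW r2
[1] i1  st  -- no-port MEM/MEM
[2] i2  ld  -- no-port MEM/MEM
[3] i3/i4  ld+or  -- pair
[4] i5  st  -- no-port MEM/MEM
[5] i6  ld  -- RAW r1
[6] i7  xor  -- tail

ISSUED = 6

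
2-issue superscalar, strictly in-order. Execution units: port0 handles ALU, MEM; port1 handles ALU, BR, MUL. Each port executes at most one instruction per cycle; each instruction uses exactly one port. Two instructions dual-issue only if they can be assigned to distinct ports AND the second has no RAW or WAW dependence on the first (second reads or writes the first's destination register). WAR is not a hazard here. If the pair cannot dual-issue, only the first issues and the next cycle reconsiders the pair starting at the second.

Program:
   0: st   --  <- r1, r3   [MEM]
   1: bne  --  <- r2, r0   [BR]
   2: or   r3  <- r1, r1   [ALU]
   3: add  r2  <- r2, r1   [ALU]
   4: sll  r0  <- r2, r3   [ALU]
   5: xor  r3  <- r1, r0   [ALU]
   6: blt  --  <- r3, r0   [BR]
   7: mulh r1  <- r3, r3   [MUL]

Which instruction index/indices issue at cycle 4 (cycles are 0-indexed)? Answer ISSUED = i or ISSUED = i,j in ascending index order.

ISSUED = 6

t=0 i0+i1:st bne ; dual
t=1 i2+i3:or add ; dual
t=2 i4:sll ; RAW r0
t=3 i5:xor ; RAW r3
t=4 i6:blt ; no-port BR/MUL
t=5 i7:mulh ; tail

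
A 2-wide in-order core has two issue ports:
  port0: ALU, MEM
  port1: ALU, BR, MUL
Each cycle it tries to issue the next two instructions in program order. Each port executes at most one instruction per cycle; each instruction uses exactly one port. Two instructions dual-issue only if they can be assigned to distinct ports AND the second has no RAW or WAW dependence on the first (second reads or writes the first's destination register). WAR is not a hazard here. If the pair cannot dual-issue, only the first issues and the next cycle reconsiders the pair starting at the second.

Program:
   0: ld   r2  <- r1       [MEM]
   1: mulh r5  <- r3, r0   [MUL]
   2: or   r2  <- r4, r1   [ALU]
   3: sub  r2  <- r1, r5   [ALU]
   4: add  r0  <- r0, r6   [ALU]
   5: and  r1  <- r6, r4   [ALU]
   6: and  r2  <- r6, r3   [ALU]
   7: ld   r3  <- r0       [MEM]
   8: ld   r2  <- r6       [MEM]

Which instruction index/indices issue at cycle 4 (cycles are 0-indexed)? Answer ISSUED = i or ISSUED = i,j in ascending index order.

0. ld.MEM+mulh.MUL @i0+i1  | dual
1. or.ALU @i2  | WAW r2
2. sub.ALU+add.ALU @i3+i4  | dual
3. and.ALU+and.ALU @i5+i6  | dual
4. ld.MEM @i7  | no-port MEM/MEM
5. ld.MEM @i8  | tail

ISSUED = 7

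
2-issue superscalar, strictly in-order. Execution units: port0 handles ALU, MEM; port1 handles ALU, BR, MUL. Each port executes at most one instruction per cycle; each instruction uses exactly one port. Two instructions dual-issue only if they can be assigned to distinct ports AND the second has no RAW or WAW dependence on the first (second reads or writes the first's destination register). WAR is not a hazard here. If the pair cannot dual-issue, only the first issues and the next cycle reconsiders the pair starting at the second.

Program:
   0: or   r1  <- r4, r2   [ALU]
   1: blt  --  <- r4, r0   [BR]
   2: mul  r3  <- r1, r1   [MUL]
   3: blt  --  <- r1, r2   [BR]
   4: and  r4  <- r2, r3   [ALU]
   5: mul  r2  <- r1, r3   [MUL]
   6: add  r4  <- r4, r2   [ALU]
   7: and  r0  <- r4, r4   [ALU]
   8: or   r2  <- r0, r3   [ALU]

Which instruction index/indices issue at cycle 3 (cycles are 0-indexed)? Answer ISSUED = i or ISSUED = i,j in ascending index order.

ISSUED = 5

[0] i0&i1  or/blt  -- dual
[1] i2  mul  -- no-port MUL/BR
[2] i3&i4  blt/and  -- dual
[3] i5  mul  -- RAW r2
[4] i6  add  -- RAW r4
[5] i7  and  -- RAW r0
[6] i8  or  -- tail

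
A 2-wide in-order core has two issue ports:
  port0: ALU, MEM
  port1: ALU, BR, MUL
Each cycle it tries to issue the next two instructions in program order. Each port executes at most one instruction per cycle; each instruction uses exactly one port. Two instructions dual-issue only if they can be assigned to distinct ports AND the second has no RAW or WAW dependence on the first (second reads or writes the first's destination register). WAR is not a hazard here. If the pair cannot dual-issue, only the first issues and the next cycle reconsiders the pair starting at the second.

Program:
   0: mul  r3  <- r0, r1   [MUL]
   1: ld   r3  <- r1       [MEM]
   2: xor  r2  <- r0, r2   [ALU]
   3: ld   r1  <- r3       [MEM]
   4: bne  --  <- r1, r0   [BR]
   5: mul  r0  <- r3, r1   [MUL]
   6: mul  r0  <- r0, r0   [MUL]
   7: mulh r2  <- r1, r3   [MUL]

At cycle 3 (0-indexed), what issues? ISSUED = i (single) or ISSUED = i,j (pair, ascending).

ISSUED = 4

  cy0 -> i0 (mul) WAW r3
  cy1 -> i1+i2 (ld xor) 2-wide
  cy2 -> i3 (ld) RAW r1
  cy3 -> i4 (bne) no-port BR/MUL
  cy4 -> i5 (mul) no-port MUL/MUL
  cy5 -> i6 (mul) no-port MUL/MUL
  cy6 -> i7 (mulh) tail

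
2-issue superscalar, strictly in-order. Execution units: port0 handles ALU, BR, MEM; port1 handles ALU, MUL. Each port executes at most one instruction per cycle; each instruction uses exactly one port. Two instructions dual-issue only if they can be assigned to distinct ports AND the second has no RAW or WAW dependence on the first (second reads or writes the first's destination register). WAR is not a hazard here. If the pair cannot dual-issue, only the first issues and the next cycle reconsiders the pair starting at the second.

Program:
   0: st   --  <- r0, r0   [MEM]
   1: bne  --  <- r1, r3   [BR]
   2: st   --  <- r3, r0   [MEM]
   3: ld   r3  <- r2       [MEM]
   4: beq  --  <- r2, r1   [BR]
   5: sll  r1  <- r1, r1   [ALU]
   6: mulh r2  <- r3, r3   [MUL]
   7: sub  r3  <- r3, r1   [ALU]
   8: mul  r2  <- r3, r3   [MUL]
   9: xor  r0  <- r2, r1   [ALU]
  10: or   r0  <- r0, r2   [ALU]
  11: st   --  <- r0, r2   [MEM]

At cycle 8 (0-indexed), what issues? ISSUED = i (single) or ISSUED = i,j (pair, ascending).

  cy0 -> i0 (st) no-port MEM/BR
  cy1 -> i1 (bne) no-port BR/MEM
  cy2 -> i2 (st) no-port MEM/MEM
  cy3 -> i3 (ld) no-port MEM/BR
  cy4 -> i4,i5 (beq sll) pair
  cy5 -> i6,i7 (mulh sub) pair
  cy6 -> i8 (mul) RAW r2
  cy7 -> i9 (xor) RAW+WAW r0
  cy8 -> i10 (or) RAW r0
  cy9 -> i11 (st) tail

ISSUED = 10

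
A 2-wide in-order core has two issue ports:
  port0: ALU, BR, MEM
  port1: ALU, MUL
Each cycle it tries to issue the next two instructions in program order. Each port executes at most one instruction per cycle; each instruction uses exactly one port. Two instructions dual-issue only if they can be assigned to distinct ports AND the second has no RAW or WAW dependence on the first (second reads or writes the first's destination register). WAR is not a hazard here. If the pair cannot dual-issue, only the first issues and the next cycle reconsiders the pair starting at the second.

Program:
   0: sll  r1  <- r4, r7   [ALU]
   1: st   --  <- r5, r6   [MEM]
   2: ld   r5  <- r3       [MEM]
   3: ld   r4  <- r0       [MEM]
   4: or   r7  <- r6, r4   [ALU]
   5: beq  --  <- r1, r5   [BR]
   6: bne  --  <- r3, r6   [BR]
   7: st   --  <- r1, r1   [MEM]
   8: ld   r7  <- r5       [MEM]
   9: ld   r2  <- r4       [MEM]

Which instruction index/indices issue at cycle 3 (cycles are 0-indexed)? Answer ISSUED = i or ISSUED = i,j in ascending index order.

ISSUED = 4,5

  cy0 -> i0/i1 (sll.ALU st.MEM) pair
  cy1 -> i2 (ld.MEM) no-port MEM/MEM
  cy2 -> i3 (ld.MEM) RAW r4
  cy3 -> i4/i5 (or.ALU beq.BR) pair
  cy4 -> i6 (bne.BR) no-port BR/MEM
  cy5 -> i7 (st.MEM) no-port MEM/MEM
  cy6 -> i8 (ld.MEM) no-port MEM/MEM
  cy7 -> i9 (ld.MEM) tail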